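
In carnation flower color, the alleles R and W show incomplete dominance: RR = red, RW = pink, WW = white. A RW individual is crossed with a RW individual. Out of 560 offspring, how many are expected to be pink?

Punnett square for RW × RW:
Offspring genotypes: 1 RR, 2 RW, 1 WW
Phenotype counts: 1 red, 2 pink, 1 white
pink: 2 out of 4 → fraction 1/2
Expected count = 1/2 × 560 = 280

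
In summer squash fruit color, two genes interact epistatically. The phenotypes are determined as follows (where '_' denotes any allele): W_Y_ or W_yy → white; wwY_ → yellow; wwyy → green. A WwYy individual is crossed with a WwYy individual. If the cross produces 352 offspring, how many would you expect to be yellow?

Cross: WwYy × WwYy — consider each gene separately:
W gene: Ww × Ww → 1 WW, 2 Ww, 1 ww → 3 W_ : 1 ww (out of 4)
Y gene: Yy × Yy → 1 YY, 2 Yy, 1 yy → 3 Y_ : 1 yy (out of 4)
Genotype classes (out of 4 × 4 = 16): W_Y_ = 3×3 = 9; W_yy = 3×1 = 3; wwY_ = 1×3 = 3; wwyy = 1×1 = 1
Apply the phenotype rules: W_Y_ (9) + W_yy (3) → white; wwY_ (3) → yellow; wwyy (1) → green
Phenotype counts (out of 16): 12 white, 3 yellow, 1 green
yellow: 3 out of 16 → fraction 3/16
Expected count = 3/16 × 352 = 66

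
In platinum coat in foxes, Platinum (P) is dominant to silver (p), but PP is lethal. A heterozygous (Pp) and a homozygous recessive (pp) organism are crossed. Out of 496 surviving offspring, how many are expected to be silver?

Cross: Pp × pp
Punnett square offspring (before lethality): 2 Pp, 2 pp
No PP offspring are produced in this cross.
silver: 2 out of 4 → fraction 1/2
Expected count = 1/2 × 496 = 248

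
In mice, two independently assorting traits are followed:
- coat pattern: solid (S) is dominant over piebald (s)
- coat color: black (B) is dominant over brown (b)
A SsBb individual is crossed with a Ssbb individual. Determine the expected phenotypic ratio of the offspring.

Dihybrid cross SsBb × Ssbb — consider each gene separately:
coat pattern: Ss × Ss → 1 SS, 2 Ss, 1 ss → 3 S_ : 1 ss (out of 4)
coat color: Bb × bb → 2 Bb, 2 bb → 2 B_ : 2 bb (out of 4)
Combine (counts out of 4 × 4 = 16): solid/black (S_B_) = 3×2 = 6; solid/brown (S_bb) = 3×2 = 6; piebald/black (ssB_) = 1×2 = 2; piebald/brown (ssbb) = 1×2 = 2
Phenotype counts (out of 16): 6 solid/black, 6 solid/brown, 2 piebald/black, 2 piebald/brown
Ratio: 3 solid/black : 3 solid/brown : 1 piebald/black : 1 piebald/brown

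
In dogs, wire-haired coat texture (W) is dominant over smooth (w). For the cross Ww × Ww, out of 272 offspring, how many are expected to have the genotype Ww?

Punnett square for Ww × Ww:
Offspring genotypes: 1 WW, 2 Ww, 1 ww
Total offspring: 4
Count with target: 2
Probability: 2/4 = 1/2
Expected count = 1/2 × 272 = 136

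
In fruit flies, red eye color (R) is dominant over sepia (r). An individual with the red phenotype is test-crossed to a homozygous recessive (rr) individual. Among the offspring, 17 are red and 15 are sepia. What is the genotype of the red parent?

Test cross: ? × rr
Offspring: 17 red, 15 sepia — approximately 1:1.
A 1:1 ratio in a test cross indicates the unknown parent is heterozygous (Rr).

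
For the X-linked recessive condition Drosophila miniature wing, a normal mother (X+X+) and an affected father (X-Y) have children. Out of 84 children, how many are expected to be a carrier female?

Cross: X+X+ × X-Y
Offspring: 2 X+X-, 2 X+Y
Probability of a carrier female: 2/4 = 1/2
Expected count = 1/2 × 84 = 42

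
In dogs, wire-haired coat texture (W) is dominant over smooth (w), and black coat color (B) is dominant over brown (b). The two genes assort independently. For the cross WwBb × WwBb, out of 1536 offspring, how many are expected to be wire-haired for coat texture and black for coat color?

Dihybrid cross WwBb × WwBb — consider each gene separately:
coat texture: Ww × Ww → 1 WW, 2 Ww, 1 ww → 3 W_ : 1 ww (out of 4)
coat color: Bb × Bb → 1 BB, 2 Bb, 1 bb → 3 B_ : 1 bb (out of 4)
Looking for: wire-haired (W_) and black (B_)
P(wire-haired) = 3/4, P(black) = 3/4
P(both) = 3/4 × 3/4 = 9/16
Expected count = 9/16 × 1536 = 864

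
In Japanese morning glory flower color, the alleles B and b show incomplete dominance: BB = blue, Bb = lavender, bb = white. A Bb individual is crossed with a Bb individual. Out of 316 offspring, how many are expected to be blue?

Punnett square for Bb × Bb:
Offspring genotypes: 1 BB, 2 Bb, 1 bb
Phenotype counts: 1 blue, 2 lavender, 1 white
blue: 1 out of 4 → fraction 1/4
Expected count = 1/4 × 316 = 79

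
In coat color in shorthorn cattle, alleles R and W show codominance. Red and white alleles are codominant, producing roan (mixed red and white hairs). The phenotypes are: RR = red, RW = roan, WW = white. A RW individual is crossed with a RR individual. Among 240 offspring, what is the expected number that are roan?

Punnett square for RW × RR:
Offspring genotypes: 2 RR, 2 RW
Phenotype counts: 2 red, 2 roan
roan: 2 out of 4 → fraction 1/2
Expected count = 1/2 × 240 = 120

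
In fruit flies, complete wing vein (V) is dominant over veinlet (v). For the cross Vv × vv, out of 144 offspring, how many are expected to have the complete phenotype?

Punnett square for Vv × vv:
Offspring genotypes: 2 Vv, 2 vv
Total offspring: 4
Count with target: 2
Probability: 2/4 = 1/2
Expected count = 1/2 × 144 = 72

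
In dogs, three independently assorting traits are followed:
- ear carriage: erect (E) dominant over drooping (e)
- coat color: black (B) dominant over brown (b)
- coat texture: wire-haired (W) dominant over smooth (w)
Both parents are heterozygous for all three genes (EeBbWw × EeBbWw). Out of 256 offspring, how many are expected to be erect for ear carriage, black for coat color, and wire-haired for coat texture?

Trihybrid cross: EeBbWw × EeBbWw
Each trait segregates independently with a 3:1 phenotypic ratio, so each gene contributes 3/4 (dominant) or 1/4 (recessive).
Target: erect (ear carriage), black (coat color), wire-haired (coat texture)
Probability = product of independent per-trait probabilities
= 3/4 × 3/4 × 3/4 = 27/64
Expected count = 27/64 × 256 = 108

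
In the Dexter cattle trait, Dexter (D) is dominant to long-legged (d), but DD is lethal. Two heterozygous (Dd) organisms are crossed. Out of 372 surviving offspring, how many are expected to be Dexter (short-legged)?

Cross: Dd × Dd
Punnett square offspring (before lethality): 1 DD, 2 Dd, 1 dd
The DD genotype is lethal (embryos die); surviving offspring: 2 Dd, 1 dd
Dexter (short-legged): 2 out of 3 → fraction 2/3
Expected count = 2/3 × 372 = 248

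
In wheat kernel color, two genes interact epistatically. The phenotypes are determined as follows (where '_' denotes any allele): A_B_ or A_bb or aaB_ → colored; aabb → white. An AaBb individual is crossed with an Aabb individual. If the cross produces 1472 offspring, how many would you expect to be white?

Cross: AaBb × Aabb — consider each gene separately:
A gene: Aa × Aa → 1 AA, 2 Aa, 1 aa → 3 A_ : 1 aa (out of 4)
B gene: Bb × bb → 2 Bb, 2 bb → 2 B_ : 2 bb (out of 4)
Genotype classes (out of 4 × 4 = 16): A_B_ = 3×2 = 6; A_bb = 3×2 = 6; aaB_ = 1×2 = 2; aabb = 1×2 = 2
Apply the phenotype rules: A_B_ (6) + A_bb (6) + aaB_ (2) → colored; aabb (2) → white
Phenotype counts (out of 16): 14 colored, 2 white
white: 2 out of 16 → fraction 1/8
Expected count = 1/8 × 1472 = 184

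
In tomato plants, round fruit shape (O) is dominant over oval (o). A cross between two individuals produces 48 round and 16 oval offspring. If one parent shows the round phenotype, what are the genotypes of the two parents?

Observed offspring: 48 round, 16 oval
The observed ratio simplifies to 3:1. Oval (oo) offspring appear, so each parent must contribute one o allele. The parent stated to show round carries O, so it is Oo. The other parent is then either Oo or oo: Oo × oo would give a 1:1 split, whereas Oo × Oo gives 3:1 — matching the data. So both parents are heterozygous (Oo × Oo).
Parent genotypes: Oo × Oo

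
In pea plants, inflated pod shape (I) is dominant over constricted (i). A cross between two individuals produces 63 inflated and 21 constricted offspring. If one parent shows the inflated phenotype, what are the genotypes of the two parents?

Observed offspring: 63 inflated, 21 constricted
The observed ratio simplifies to 3:1. Constricted (ii) offspring appear, so each parent must contribute one i allele. The parent stated to show inflated carries I, so it is Ii. The other parent is then either Ii or ii: Ii × ii would give a 1:1 split, whereas Ii × Ii gives 3:1 — matching the data. So both parents are heterozygous (Ii × Ii).
Parent genotypes: Ii × Ii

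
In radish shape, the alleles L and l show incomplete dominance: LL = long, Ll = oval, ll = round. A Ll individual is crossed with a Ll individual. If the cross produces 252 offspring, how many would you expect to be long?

Punnett square for Ll × Ll:
Offspring genotypes: 1 LL, 2 Ll, 1 ll
Phenotype counts: 1 long, 2 oval, 1 round
long: 1 out of 4 → fraction 1/4
Expected count = 1/4 × 252 = 63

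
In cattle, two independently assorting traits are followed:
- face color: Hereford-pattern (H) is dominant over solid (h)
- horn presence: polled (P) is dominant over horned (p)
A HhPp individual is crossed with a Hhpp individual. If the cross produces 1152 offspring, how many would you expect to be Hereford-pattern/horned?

Dihybrid cross HhPp × Hhpp — consider each gene separately:
face color: Hh × Hh → 1 HH, 2 Hh, 1 hh → 3 H_ : 1 hh (out of 4)
horn presence: Pp × pp → 2 Pp, 2 pp → 2 P_ : 2 pp (out of 4)
Combine (counts out of 4 × 4 = 16): Hereford-pattern/polled (H_P_) = 3×2 = 6; Hereford-pattern/horned (H_pp) = 3×2 = 6; solid/polled (hhP_) = 1×2 = 2; solid/horned (hhpp) = 1×2 = 2
Phenotype counts (out of 16): 6 Hereford-pattern/polled, 6 Hereford-pattern/horned, 2 solid/polled, 2 solid/horned
Hereford-pattern/horned: 6 out of 16 → fraction 3/8
Expected count = 3/8 × 1152 = 432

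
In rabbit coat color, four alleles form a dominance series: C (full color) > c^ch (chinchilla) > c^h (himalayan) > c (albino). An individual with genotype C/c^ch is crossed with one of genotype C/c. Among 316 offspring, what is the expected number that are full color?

Cross: C/c^ch × C/c
Allele dominance: C > c^ch > c^h > c
Offspring genotypes: 1 C/C, 1 C/c, 1 C/c^ch, 1 c^ch/c
Phenotype counts: 3 full color, 1 chinchilla
full color: 3 out of 4 → fraction 3/4
Expected count = 3/4 × 316 = 237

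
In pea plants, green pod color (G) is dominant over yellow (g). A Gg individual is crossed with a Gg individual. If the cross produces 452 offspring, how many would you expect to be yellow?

Punnett square for Gg × Gg:
Offspring genotypes: 1 GG, 2 Gg, 1 gg
green: 3, yellow: 1
yellow: 1 out of 4 → fraction 1/4
Expected count = 1/4 × 452 = 113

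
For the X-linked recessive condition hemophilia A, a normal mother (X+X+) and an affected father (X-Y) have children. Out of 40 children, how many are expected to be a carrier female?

Cross: X+X+ × X-Y
Offspring: 2 X+X-, 2 X+Y
Probability of a carrier female: 2/4 = 1/2
Expected count = 1/2 × 40 = 20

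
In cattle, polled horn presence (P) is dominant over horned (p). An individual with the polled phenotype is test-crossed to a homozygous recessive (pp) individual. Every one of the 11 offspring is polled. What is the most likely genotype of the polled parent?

Test cross: ? × pp
All offspring are polled.
If the unknown parent were heterozygous (Pp), about half of 11 offspring would be horned; none are. The unknown parent is most likely homozygous dominant (PP).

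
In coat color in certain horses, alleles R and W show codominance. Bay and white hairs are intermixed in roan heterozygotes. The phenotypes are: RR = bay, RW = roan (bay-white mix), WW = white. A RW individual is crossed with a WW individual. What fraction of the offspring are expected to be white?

Punnett square for RW × WW:
Offspring genotypes: 2 RW, 2 WW
Phenotype counts: 2 roan (bay-white mix), 2 white
white: 2 out of 4
Probability: 2/4 = 1/2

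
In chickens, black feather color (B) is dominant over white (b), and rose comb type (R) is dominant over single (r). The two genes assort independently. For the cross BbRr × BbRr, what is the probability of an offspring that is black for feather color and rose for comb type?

Dihybrid cross BbRr × BbRr — consider each gene separately:
feather color: Bb × Bb → 1 BB, 2 Bb, 1 bb → 3 B_ : 1 bb (out of 4)
comb type: Rr × Rr → 1 RR, 2 Rr, 1 rr → 3 R_ : 1 rr (out of 4)
Looking for: black (B_) and rose (R_)
P(black) = 3/4, P(rose) = 3/4
P(both) = 3/4 × 3/4 = 9/16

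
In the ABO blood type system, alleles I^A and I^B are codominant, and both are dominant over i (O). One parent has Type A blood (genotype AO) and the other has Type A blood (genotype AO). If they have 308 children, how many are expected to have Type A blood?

Cross: AO × AO
Possible offspring genotypes: 1 AA, 2 AO, 1 OO
Blood type counts: 3 Type A, 1 Type O
Probability of Type A: 3/4
Expected count = 3/4 × 308 = 231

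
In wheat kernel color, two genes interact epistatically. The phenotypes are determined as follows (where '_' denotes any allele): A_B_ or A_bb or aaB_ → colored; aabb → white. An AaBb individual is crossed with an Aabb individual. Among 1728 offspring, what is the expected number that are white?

Cross: AaBb × Aabb — consider each gene separately:
A gene: Aa × Aa → 1 AA, 2 Aa, 1 aa → 3 A_ : 1 aa (out of 4)
B gene: Bb × bb → 2 Bb, 2 bb → 2 B_ : 2 bb (out of 4)
Genotype classes (out of 4 × 4 = 16): A_B_ = 3×2 = 6; A_bb = 3×2 = 6; aaB_ = 1×2 = 2; aabb = 1×2 = 2
Apply the phenotype rules: A_B_ (6) + A_bb (6) + aaB_ (2) → colored; aabb (2) → white
Phenotype counts (out of 16): 14 colored, 2 white
white: 2 out of 16 → fraction 1/8
Expected count = 1/8 × 1728 = 216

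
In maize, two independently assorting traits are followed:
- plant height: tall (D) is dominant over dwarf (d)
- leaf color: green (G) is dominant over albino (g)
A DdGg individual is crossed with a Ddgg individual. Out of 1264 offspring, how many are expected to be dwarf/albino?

Dihybrid cross DdGg × Ddgg — consider each gene separately:
plant height: Dd × Dd → 1 DD, 2 Dd, 1 dd → 3 D_ : 1 dd (out of 4)
leaf color: Gg × gg → 2 Gg, 2 gg → 2 G_ : 2 gg (out of 4)
Combine (counts out of 4 × 4 = 16): tall/green (D_G_) = 3×2 = 6; tall/albino (D_gg) = 3×2 = 6; dwarf/green (ddG_) = 1×2 = 2; dwarf/albino (ddgg) = 1×2 = 2
Phenotype counts (out of 16): 6 tall/green, 6 tall/albino, 2 dwarf/green, 2 dwarf/albino
dwarf/albino: 2 out of 16 → fraction 1/8
Expected count = 1/8 × 1264 = 158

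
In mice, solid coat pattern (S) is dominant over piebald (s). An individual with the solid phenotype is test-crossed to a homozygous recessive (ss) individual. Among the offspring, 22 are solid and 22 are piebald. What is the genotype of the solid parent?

Test cross: ? × ss
Offspring: 22 solid, 22 piebald — approximately 1:1.
A 1:1 ratio in a test cross indicates the unknown parent is heterozygous (Ss).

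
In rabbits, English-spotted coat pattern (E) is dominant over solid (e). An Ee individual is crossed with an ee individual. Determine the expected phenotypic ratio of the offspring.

Punnett square for Ee × ee:
Offspring genotypes: 2 Ee, 2 ee
English-spotted: 2, solid: 2
Ratio: 1:1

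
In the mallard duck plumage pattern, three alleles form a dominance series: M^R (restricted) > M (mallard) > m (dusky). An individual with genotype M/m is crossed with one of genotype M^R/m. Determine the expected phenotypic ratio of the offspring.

Cross: M/m × M^R/m
Allele dominance: M^R > M > m
Offspring genotypes: 1 M^R/M, 1 M/m, 1 M^R/m, 1 m/m
Phenotype counts: 2 restricted, 1 mallard, 1 dusky
Ratio: 2 restricted : 1 mallard : 1 dusky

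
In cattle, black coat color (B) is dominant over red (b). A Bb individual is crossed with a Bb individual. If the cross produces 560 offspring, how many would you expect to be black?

Punnett square for Bb × Bb:
Offspring genotypes: 1 BB, 2 Bb, 1 bb
black: 3, red: 1
black: 3 out of 4 → fraction 3/4
Expected count = 3/4 × 560 = 420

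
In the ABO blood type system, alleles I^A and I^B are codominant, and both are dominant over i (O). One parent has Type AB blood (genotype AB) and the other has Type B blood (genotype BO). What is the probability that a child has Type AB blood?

Cross: AB × BO
Possible offspring genotypes: 1 AB, 1 AO, 1 BB, 1 BO
Blood type counts: 1 Type AB, 1 Type A, 2 Type B
Probability of Type AB: 1/4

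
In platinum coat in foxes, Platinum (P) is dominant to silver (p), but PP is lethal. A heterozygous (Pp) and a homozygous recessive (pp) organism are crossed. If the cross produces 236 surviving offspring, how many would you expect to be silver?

Cross: Pp × pp
Punnett square offspring (before lethality): 2 Pp, 2 pp
No PP offspring are produced in this cross.
silver: 2 out of 4 → fraction 1/2
Expected count = 1/2 × 236 = 118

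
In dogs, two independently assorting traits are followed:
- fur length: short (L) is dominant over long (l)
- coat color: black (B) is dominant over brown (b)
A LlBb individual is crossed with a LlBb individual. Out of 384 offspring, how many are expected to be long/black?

Dihybrid cross LlBb × LlBb — consider each gene separately:
fur length: Ll × Ll → 1 LL, 2 Ll, 1 ll → 3 L_ : 1 ll (out of 4)
coat color: Bb × Bb → 1 BB, 2 Bb, 1 bb → 3 B_ : 1 bb (out of 4)
Combine (counts out of 4 × 4 = 16): short/black (L_B_) = 3×3 = 9; short/brown (L_bb) = 3×1 = 3; long/black (llB_) = 1×3 = 3; long/brown (llbb) = 1×1 = 1
Phenotype counts (out of 16): 9 short/black, 3 short/brown, 3 long/black, 1 long/brown
long/black: 3 out of 16 → fraction 3/16
Expected count = 3/16 × 384 = 72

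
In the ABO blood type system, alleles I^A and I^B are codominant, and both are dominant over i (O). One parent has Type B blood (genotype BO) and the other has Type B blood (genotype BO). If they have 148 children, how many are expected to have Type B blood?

Cross: BO × BO
Possible offspring genotypes: 1 BB, 2 BO, 1 OO
Blood type counts: 3 Type B, 1 Type O
Probability of Type B: 3/4
Expected count = 3/4 × 148 = 111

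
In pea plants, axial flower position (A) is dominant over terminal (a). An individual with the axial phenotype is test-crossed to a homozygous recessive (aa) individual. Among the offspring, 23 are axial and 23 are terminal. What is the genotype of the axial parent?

Test cross: ? × aa
Offspring: 23 axial, 23 terminal — approximately 1:1.
A 1:1 ratio in a test cross indicates the unknown parent is heterozygous (Aa).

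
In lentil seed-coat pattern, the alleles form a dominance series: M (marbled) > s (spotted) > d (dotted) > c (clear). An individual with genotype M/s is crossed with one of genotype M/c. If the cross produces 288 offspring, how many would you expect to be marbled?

Cross: M/s × M/c
Allele dominance: M > s > d > c
Offspring genotypes: 1 M/M, 1 M/c, 1 M/s, 1 s/c
Phenotype counts: 3 marbled, 1 spotted
marbled: 3 out of 4 → fraction 3/4
Expected count = 3/4 × 288 = 216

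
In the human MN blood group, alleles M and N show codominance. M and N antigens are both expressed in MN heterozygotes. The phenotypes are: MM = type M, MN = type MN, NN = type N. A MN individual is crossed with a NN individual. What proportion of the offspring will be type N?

Punnett square for MN × NN:
Offspring genotypes: 2 MN, 2 NN
Phenotype counts: 2 type MN, 2 type N
type N: 2 out of 4
Probability: 2/4 = 1/2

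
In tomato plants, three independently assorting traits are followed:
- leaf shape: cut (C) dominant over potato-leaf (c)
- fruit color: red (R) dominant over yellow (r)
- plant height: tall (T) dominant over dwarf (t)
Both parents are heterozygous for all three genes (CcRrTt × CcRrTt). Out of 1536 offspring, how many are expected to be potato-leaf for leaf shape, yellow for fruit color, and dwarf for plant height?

Trihybrid cross: CcRrTt × CcRrTt
Each trait segregates independently with a 3:1 phenotypic ratio, so each gene contributes 3/4 (dominant) or 1/4 (recessive).
Target: potato-leaf (leaf shape), yellow (fruit color), dwarf (plant height)
Probability = product of independent per-trait probabilities
= 1/4 × 1/4 × 1/4 = 1/64
Expected count = 1/64 × 1536 = 24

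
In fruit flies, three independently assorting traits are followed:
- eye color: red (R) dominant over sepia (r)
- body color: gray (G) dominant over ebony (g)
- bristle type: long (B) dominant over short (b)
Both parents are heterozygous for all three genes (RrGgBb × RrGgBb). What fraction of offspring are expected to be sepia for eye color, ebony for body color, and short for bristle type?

Trihybrid cross: RrGgBb × RrGgBb
Each trait segregates independently with a 3:1 phenotypic ratio, so each gene contributes 3/4 (dominant) or 1/4 (recessive).
Target: sepia (eye color), ebony (body color), short (bristle type)
Probability = product of independent per-trait probabilities
= 1/4 × 1/4 × 1/4 = 1/64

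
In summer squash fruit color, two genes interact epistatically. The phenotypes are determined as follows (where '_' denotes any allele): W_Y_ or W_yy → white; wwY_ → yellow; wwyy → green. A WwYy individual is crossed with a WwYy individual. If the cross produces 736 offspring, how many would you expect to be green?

Cross: WwYy × WwYy — consider each gene separately:
W gene: Ww × Ww → 1 WW, 2 Ww, 1 ww → 3 W_ : 1 ww (out of 4)
Y gene: Yy × Yy → 1 YY, 2 Yy, 1 yy → 3 Y_ : 1 yy (out of 4)
Genotype classes (out of 4 × 4 = 16): W_Y_ = 3×3 = 9; W_yy = 3×1 = 3; wwY_ = 1×3 = 3; wwyy = 1×1 = 1
Apply the phenotype rules: W_Y_ (9) + W_yy (3) → white; wwY_ (3) → yellow; wwyy (1) → green
Phenotype counts (out of 16): 12 white, 3 yellow, 1 green
green: 1 out of 16 → fraction 1/16
Expected count = 1/16 × 736 = 46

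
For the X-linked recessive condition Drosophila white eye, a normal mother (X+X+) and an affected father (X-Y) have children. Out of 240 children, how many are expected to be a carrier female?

Cross: X+X+ × X-Y
Offspring: 2 X+X-, 2 X+Y
Probability of a carrier female: 2/4 = 1/2
Expected count = 1/2 × 240 = 120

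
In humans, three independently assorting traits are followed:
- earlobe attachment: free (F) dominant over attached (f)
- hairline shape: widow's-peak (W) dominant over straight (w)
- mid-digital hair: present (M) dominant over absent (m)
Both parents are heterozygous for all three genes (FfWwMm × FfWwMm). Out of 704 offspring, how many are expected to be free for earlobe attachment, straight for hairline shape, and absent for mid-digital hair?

Trihybrid cross: FfWwMm × FfWwMm
Each trait segregates independently with a 3:1 phenotypic ratio, so each gene contributes 3/4 (dominant) or 1/4 (recessive).
Target: free (earlobe attachment), straight (hairline shape), absent (mid-digital hair)
Probability = product of independent per-trait probabilities
= 3/4 × 1/4 × 1/4 = 3/64
Expected count = 3/64 × 704 = 33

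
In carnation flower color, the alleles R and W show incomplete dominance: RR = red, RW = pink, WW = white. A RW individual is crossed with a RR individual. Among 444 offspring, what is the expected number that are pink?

Punnett square for RW × RR:
Offspring genotypes: 2 RR, 2 RW
Phenotype counts: 2 red, 2 pink
pink: 2 out of 4 → fraction 1/2
Expected count = 1/2 × 444 = 222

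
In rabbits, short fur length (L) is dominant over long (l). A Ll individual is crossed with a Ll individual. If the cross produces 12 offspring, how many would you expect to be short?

Punnett square for Ll × Ll:
Offspring genotypes: 1 LL, 2 Ll, 1 ll
short: 3, long: 1
short: 3 out of 4 → fraction 3/4
Expected count = 3/4 × 12 = 9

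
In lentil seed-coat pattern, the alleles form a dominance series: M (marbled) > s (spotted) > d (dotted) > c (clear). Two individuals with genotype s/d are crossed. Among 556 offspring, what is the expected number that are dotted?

Cross: s/d × s/d
Allele dominance: M > s > d > c
Offspring genotypes: 1 s/s, 2 s/d, 1 d/d
Phenotype counts: 3 spotted, 1 dotted
dotted: 1 out of 4 → fraction 1/4
Expected count = 1/4 × 556 = 139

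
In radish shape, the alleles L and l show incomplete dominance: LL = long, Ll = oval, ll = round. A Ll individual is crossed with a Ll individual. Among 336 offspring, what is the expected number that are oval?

Punnett square for Ll × Ll:
Offspring genotypes: 1 LL, 2 Ll, 1 ll
Phenotype counts: 1 long, 2 oval, 1 round
oval: 2 out of 4 → fraction 1/2
Expected count = 1/2 × 336 = 168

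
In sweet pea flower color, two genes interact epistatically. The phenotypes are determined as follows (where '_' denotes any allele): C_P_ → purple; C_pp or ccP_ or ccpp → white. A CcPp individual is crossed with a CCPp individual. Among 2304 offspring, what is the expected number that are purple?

Cross: CcPp × CCPp — consider each gene separately:
C gene: Cc × CC → 2 CC, 2 Cc → 4 C_ (out of 4)
P gene: Pp × Pp → 1 PP, 2 Pp, 1 pp → 3 P_ : 1 pp (out of 4)
Genotype classes (out of 4 × 4 = 16): C_P_ = 4×3 = 12; C_pp = 4×1 = 4
Apply the phenotype rules: C_P_ (12) → purple; C_pp (4) → white
Phenotype counts (out of 16): 12 purple, 4 white
purple: 12 out of 16 → fraction 3/4
Expected count = 3/4 × 2304 = 1728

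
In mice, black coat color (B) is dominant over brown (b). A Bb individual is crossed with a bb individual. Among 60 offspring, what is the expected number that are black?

Punnett square for Bb × bb:
Offspring genotypes: 2 Bb, 2 bb
black: 2, brown: 2
black: 2 out of 4 → fraction 1/2
Expected count = 1/2 × 60 = 30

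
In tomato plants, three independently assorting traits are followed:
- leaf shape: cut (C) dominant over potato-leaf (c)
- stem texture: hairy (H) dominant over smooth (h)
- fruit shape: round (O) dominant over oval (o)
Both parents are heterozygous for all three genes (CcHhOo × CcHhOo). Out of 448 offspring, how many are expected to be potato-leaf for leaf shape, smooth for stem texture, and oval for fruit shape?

Trihybrid cross: CcHhOo × CcHhOo
Each trait segregates independently with a 3:1 phenotypic ratio, so each gene contributes 3/4 (dominant) or 1/4 (recessive).
Target: potato-leaf (leaf shape), smooth (stem texture), oval (fruit shape)
Probability = product of independent per-trait probabilities
= 1/4 × 1/4 × 1/4 = 1/64
Expected count = 1/64 × 448 = 7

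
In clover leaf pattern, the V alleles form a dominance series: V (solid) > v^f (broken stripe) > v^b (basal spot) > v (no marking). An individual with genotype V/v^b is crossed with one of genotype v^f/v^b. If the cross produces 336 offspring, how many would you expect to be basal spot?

Cross: V/v^b × v^f/v^b
Allele dominance: V > v^f > v^b > v
Offspring genotypes: 1 V/v^f, 1 V/v^b, 1 v^f/v^b, 1 v^b/v^b
Phenotype counts: 2 solid, 1 broken stripe, 1 basal spot
basal spot: 1 out of 4 → fraction 1/4
Expected count = 1/4 × 336 = 84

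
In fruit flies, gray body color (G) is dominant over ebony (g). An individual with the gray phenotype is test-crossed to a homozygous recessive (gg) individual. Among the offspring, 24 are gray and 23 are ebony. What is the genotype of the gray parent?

Test cross: ? × gg
Offspring: 24 gray, 23 ebony — approximately 1:1.
A 1:1 ratio in a test cross indicates the unknown parent is heterozygous (Gg).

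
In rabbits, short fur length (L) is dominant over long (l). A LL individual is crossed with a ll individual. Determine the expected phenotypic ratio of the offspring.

Punnett square for LL × ll:
Offspring genotypes: 4 Ll
short: 4, long: 0
Ratio: all short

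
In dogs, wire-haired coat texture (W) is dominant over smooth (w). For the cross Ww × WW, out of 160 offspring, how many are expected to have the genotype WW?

Punnett square for Ww × WW:
Offspring genotypes: 2 WW, 2 Ww
Total offspring: 4
Count with target: 2
Probability: 2/4 = 1/2
Expected count = 1/2 × 160 = 80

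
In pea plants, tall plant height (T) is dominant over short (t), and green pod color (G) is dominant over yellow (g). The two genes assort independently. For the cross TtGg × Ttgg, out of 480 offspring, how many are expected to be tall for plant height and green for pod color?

Dihybrid cross TtGg × Ttgg — consider each gene separately:
plant height: Tt × Tt → 1 TT, 2 Tt, 1 tt → 3 T_ : 1 tt (out of 4)
pod color: Gg × gg → 2 Gg, 2 gg → 2 G_ : 2 gg (out of 4)
Looking for: tall (T_) and green (G_)
P(tall) = 3/4, P(green) = 2/4
P(both) = 3/4 × 2/4 = 6/16 = 3/8
Expected count = 3/8 × 480 = 180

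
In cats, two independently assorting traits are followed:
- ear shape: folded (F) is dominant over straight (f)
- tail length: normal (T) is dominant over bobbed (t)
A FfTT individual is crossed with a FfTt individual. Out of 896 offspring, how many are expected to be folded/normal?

Dihybrid cross FfTT × FfTt — consider each gene separately:
ear shape: Ff × Ff → 1 FF, 2 Ff, 1 ff → 3 F_ : 1 ff (out of 4)
tail length: TT × Tt → 2 TT, 2 Tt → 4 T_ (out of 4)
Combine (counts out of 4 × 4 = 16): folded/normal (F_T_) = 3×4 = 12; straight/normal (ffT_) = 1×4 = 4
Phenotype counts (out of 16): 12 folded/normal, 4 straight/normal
folded/normal: 12 out of 16 → fraction 3/4
Expected count = 3/4 × 896 = 672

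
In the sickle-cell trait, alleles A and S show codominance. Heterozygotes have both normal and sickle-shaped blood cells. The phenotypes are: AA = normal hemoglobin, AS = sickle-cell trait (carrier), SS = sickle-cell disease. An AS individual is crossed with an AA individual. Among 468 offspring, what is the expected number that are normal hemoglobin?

Punnett square for AS × AA:
Offspring genotypes: 2 AA, 2 AS
Phenotype counts: 2 normal hemoglobin, 2 sickle-cell trait (carrier)
normal hemoglobin: 2 out of 4 → fraction 1/2
Expected count = 1/2 × 468 = 234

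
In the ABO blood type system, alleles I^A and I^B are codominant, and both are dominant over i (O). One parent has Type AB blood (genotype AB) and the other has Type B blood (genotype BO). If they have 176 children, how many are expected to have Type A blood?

Cross: AB × BO
Possible offspring genotypes: 1 AB, 1 AO, 1 BB, 1 BO
Blood type counts: 1 Type AB, 1 Type A, 2 Type B
Probability of Type A: 1/4
Expected count = 1/4 × 176 = 44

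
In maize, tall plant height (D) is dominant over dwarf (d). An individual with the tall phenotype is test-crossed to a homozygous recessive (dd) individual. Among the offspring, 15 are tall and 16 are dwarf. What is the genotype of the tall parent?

Test cross: ? × dd
Offspring: 15 tall, 16 dwarf — approximately 1:1.
A 1:1 ratio in a test cross indicates the unknown parent is heterozygous (Dd).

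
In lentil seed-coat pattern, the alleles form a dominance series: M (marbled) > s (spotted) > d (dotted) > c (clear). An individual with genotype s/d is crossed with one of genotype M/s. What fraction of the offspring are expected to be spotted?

Cross: s/d × M/s
Allele dominance: M > s > d > c
Offspring genotypes: 1 M/s, 1 s/s, 1 M/d, 1 s/d
Phenotype counts: 2 marbled, 2 spotted
spotted: 2 out of 4
Probability: 2/4 = 1/2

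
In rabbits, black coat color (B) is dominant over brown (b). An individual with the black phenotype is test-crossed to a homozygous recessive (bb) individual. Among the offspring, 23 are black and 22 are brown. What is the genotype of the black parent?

Test cross: ? × bb
Offspring: 23 black, 22 brown — approximately 1:1.
A 1:1 ratio in a test cross indicates the unknown parent is heterozygous (Bb).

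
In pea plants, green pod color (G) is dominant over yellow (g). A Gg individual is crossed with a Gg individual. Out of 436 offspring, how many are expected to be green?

Punnett square for Gg × Gg:
Offspring genotypes: 1 GG, 2 Gg, 1 gg
green: 3, yellow: 1
green: 3 out of 4 → fraction 3/4
Expected count = 3/4 × 436 = 327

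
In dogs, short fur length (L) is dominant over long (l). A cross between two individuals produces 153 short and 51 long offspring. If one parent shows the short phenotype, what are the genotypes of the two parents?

Observed offspring: 153 short, 51 long
The observed ratio simplifies to 3:1. Long (ll) offspring appear, so each parent must contribute one l allele. The parent stated to show short carries L, so it is Ll. The other parent is then either Ll or ll: Ll × ll would give a 1:1 split, whereas Ll × Ll gives 3:1 — matching the data. So both parents are heterozygous (Ll × Ll).
Parent genotypes: Ll × Ll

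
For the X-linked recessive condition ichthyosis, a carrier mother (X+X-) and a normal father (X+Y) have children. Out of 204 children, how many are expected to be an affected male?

Cross: X+X- × X+Y
Offspring: 1 X+X+, 1 X+Y, 1 X+X-, 1 X-Y
Probability of an affected male: 1/4
Expected count = 1/4 × 204 = 51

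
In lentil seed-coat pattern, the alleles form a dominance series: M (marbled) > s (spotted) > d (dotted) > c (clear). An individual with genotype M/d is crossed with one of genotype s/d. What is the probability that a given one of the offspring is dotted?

Cross: M/d × s/d
Allele dominance: M > s > d > c
Offspring genotypes: 1 M/s, 1 M/d, 1 s/d, 1 d/d
Phenotype counts: 2 marbled, 1 spotted, 1 dotted
dotted: 1 out of 4
Probability: 1/4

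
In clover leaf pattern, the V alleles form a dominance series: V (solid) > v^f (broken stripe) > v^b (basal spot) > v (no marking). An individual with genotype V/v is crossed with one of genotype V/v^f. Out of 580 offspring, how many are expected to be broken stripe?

Cross: V/v × V/v^f
Allele dominance: V > v^f > v^b > v
Offspring genotypes: 1 V/V, 1 V/v^f, 1 V/v, 1 v^f/v
Phenotype counts: 3 solid, 1 broken stripe
broken stripe: 1 out of 4 → fraction 1/4
Expected count = 1/4 × 580 = 145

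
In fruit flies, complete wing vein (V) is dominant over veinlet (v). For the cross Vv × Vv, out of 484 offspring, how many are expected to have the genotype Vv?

Punnett square for Vv × Vv:
Offspring genotypes: 1 VV, 2 Vv, 1 vv
Total offspring: 4
Count with target: 2
Probability: 2/4 = 1/2
Expected count = 1/2 × 484 = 242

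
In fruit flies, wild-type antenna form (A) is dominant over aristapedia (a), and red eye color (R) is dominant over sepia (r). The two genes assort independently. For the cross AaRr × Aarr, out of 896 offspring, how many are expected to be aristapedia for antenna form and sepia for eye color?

Dihybrid cross AaRr × Aarr — consider each gene separately:
antenna form: Aa × Aa → 1 AA, 2 Aa, 1 aa → 3 A_ : 1 aa (out of 4)
eye color: Rr × rr → 2 Rr, 2 rr → 2 R_ : 2 rr (out of 4)
Looking for: aristapedia (aa) and sepia (rr)
P(aristapedia) = 1/4, P(sepia) = 2/4
P(both) = 1/4 × 2/4 = 2/16 = 1/8
Expected count = 1/8 × 896 = 112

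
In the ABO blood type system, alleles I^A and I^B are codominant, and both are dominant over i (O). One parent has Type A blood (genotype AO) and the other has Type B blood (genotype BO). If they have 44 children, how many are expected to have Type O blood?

Cross: AO × BO
Possible offspring genotypes: 1 AB, 1 AO, 1 BO, 1 OO
Blood type counts: 1 Type AB, 1 Type A, 1 Type B, 1 Type O
Probability of Type O: 1/4
Expected count = 1/4 × 44 = 11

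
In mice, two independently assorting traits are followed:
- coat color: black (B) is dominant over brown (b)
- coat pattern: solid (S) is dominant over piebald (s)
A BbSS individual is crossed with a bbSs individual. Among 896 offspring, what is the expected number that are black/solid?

Dihybrid cross BbSS × bbSs — consider each gene separately:
coat color: Bb × bb → 2 Bb, 2 bb → 2 B_ : 2 bb (out of 4)
coat pattern: SS × Ss → 2 SS, 2 Ss → 4 S_ (out of 4)
Combine (counts out of 4 × 4 = 16): black/solid (B_S_) = 2×4 = 8; brown/solid (bbS_) = 2×4 = 8
Phenotype counts (out of 16): 8 black/solid, 8 brown/solid
black/solid: 8 out of 16 → fraction 1/2
Expected count = 1/2 × 896 = 448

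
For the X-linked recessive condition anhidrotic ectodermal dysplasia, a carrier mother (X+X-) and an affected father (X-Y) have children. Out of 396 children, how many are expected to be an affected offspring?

Cross: X+X- × X-Y
Offspring: 1 X+X-, 1 X+Y, 1 X-X-, 1 X-Y
Probability of an affected offspring: 2/4 = 1/2
Expected count = 1/2 × 396 = 198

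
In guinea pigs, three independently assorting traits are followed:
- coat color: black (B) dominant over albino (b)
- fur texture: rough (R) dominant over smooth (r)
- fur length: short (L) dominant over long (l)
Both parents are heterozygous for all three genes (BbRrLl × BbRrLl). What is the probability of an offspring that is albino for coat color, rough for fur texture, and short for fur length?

Trihybrid cross: BbRrLl × BbRrLl
Each trait segregates independently with a 3:1 phenotypic ratio, so each gene contributes 3/4 (dominant) or 1/4 (recessive).
Target: albino (coat color), rough (fur texture), short (fur length)
Probability = product of independent per-trait probabilities
= 1/4 × 3/4 × 3/4 = 9/64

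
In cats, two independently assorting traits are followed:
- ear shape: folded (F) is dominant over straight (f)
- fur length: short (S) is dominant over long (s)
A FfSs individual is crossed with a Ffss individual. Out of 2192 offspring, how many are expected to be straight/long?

Dihybrid cross FfSs × Ffss — consider each gene separately:
ear shape: Ff × Ff → 1 FF, 2 Ff, 1 ff → 3 F_ : 1 ff (out of 4)
fur length: Ss × ss → 2 Ss, 2 ss → 2 S_ : 2 ss (out of 4)
Combine (counts out of 4 × 4 = 16): folded/short (F_S_) = 3×2 = 6; folded/long (F_ss) = 3×2 = 6; straight/short (ffS_) = 1×2 = 2; straight/long (ffss) = 1×2 = 2
Phenotype counts (out of 16): 6 folded/short, 6 folded/long, 2 straight/short, 2 straight/long
straight/long: 2 out of 16 → fraction 1/8
Expected count = 1/8 × 2192 = 274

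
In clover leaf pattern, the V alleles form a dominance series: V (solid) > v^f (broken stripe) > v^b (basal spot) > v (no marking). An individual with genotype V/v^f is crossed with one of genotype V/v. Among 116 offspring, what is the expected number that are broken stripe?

Cross: V/v^f × V/v
Allele dominance: V > v^f > v^b > v
Offspring genotypes: 1 V/V, 1 V/v, 1 V/v^f, 1 v^f/v
Phenotype counts: 3 solid, 1 broken stripe
broken stripe: 1 out of 4 → fraction 1/4
Expected count = 1/4 × 116 = 29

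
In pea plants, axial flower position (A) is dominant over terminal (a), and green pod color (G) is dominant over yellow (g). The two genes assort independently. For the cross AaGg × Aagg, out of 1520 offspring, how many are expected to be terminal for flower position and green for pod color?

Dihybrid cross AaGg × Aagg — consider each gene separately:
flower position: Aa × Aa → 1 AA, 2 Aa, 1 aa → 3 A_ : 1 aa (out of 4)
pod color: Gg × gg → 2 Gg, 2 gg → 2 G_ : 2 gg (out of 4)
Looking for: terminal (aa) and green (G_)
P(terminal) = 1/4, P(green) = 2/4
P(both) = 1/4 × 2/4 = 2/16 = 1/8
Expected count = 1/8 × 1520 = 190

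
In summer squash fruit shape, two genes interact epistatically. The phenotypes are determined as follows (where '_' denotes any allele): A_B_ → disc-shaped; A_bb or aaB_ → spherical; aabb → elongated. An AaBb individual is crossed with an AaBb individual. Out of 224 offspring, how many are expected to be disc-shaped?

Cross: AaBb × AaBb — consider each gene separately:
A gene: Aa × Aa → 1 AA, 2 Aa, 1 aa → 3 A_ : 1 aa (out of 4)
B gene: Bb × Bb → 1 BB, 2 Bb, 1 bb → 3 B_ : 1 bb (out of 4)
Genotype classes (out of 4 × 4 = 16): A_B_ = 3×3 = 9; A_bb = 3×1 = 3; aaB_ = 1×3 = 3; aabb = 1×1 = 1
Apply the phenotype rules: A_B_ (9) → disc-shaped; A_bb (3) + aaB_ (3) → spherical; aabb (1) → elongated
Phenotype counts (out of 16): 9 disc-shaped, 6 spherical, 1 elongated
disc-shaped: 9 out of 16 → fraction 9/16
Expected count = 9/16 × 224 = 126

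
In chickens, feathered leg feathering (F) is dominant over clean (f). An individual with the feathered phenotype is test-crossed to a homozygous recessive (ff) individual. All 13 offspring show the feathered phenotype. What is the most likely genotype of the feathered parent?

Test cross: ? × ff
All offspring are feathered.
If the unknown parent were heterozygous (Ff), about half of 13 offspring would be clean; none are. The unknown parent is most likely homozygous dominant (FF).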